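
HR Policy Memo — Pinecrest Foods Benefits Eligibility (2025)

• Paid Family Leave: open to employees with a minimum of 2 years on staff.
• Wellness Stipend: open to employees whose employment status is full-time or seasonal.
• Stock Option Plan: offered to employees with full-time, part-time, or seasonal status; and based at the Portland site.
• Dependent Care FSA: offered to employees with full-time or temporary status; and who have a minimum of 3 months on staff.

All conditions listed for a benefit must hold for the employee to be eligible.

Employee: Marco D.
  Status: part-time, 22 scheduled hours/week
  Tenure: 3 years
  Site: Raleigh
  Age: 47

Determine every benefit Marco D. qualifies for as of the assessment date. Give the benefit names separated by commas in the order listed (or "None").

Paid Family Leave — service 3 years ≥ 2 years ✓ → eligible.
Wellness Stipend — status part-time ✗ (requires full-time or seasonal) → not eligible.
Stock Option Plan — status part-time ✓; site Raleigh ✗ (not Portland) → not eligible.
Dependent Care FSA — status part-time ✗ (requires full-time or temporary) → not eligible.

Paid Family Leave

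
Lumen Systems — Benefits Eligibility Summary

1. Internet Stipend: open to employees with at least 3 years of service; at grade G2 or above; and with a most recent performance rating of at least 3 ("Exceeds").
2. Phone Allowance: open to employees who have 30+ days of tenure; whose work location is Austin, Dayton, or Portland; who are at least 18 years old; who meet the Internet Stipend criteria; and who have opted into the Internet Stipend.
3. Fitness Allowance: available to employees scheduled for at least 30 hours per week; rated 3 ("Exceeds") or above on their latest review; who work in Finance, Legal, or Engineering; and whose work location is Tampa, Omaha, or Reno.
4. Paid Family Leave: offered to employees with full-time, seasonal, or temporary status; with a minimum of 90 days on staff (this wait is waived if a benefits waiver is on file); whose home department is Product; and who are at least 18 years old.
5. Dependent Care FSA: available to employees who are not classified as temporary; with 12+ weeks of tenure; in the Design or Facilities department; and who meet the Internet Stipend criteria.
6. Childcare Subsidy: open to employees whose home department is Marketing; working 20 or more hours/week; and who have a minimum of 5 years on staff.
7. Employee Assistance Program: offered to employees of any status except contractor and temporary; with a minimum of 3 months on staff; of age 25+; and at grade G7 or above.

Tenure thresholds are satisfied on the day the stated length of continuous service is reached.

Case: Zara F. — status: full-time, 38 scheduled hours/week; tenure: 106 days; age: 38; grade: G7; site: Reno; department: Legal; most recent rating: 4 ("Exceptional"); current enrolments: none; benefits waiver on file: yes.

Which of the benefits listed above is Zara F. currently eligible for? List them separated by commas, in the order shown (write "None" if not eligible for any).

Internet Stipend — service 106 days < 3 years (≈1095 days) ✗ → not eligible.
Phone Allowance — service 106 days ≥ 30 days ✓; site Reno ✗ (not Austin, Dayton, or Portland) → not eligible.
Fitness Allowance — 38 hrs/wk ≥ 30 ✓; rating 4 ≥ 3 ✓; dept Legal ✓; site Reno ✓ → eligible.
Paid Family Leave — status full-time ✓; benefits waiver on file ✓; dept Legal ✗ → not eligible.
Dependent Care FSA — status full-time ✓ (not excluded); service 106 days ≥ 12 weeks (≈84 days) ✓; dept Legal ✗ → not eligible.
Childcare Subsidy — dept Legal ✗ → not eligible.
Employee Assistance Program — status full-time ✓ (not excluded); service 106 days ≥ 3 months (≈90 days) ✓; age 38 ≥ 25 ✓; grade G7 ≥ G7 ✓ → eligible.

Fitness Allowance, Employee Assistance Program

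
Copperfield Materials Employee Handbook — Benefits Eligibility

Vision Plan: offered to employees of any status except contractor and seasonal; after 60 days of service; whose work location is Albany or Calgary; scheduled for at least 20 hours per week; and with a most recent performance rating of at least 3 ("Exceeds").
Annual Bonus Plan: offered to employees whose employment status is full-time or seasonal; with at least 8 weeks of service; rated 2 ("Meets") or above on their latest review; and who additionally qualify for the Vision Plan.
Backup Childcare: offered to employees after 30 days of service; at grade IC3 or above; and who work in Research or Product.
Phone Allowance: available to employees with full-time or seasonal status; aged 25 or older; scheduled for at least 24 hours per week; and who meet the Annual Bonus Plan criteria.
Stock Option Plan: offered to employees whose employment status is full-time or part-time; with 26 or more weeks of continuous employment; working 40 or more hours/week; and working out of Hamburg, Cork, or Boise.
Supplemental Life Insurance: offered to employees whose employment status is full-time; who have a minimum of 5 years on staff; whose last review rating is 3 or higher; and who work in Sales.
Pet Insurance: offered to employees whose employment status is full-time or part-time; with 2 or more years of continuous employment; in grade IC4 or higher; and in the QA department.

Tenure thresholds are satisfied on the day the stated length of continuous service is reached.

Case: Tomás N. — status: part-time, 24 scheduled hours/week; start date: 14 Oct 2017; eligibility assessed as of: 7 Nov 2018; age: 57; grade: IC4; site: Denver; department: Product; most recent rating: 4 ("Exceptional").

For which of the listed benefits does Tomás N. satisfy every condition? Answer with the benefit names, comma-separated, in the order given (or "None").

Service from 14 Oct 2017 to 7 Nov 2018: 389 days.
Vision Plan — status part-time ✓ (not excluded); service 389 days ≥ 60 days ✓; site Denver ✗ (not Albany or Calgary) → not eligible.
Annual Bonus Plan — status part-time ✗ (requires full-time or seasonal) → not eligible.
Backup Childcare — service 389 days ≥ 30 days ✓; grade IC4 ≥ IC3 ✓; dept Product ✓ → eligible.
Phone Allowance — status part-time ✗ (requires full-time or seasonal) → not eligible.
Stock Option Plan — status part-time ✓; service 389 days ≥ 26 weeks (≈182 days) ✓; 24 hrs/wk < 40 ✗ → not eligible.
Supplemental Life Insurance — status part-time ✗ (requires full-time) → not eligible.
Pet Insurance — status part-time ✓; service 389 days < 2 years (≈730 days) ✗ → not eligible.

Backup Childcare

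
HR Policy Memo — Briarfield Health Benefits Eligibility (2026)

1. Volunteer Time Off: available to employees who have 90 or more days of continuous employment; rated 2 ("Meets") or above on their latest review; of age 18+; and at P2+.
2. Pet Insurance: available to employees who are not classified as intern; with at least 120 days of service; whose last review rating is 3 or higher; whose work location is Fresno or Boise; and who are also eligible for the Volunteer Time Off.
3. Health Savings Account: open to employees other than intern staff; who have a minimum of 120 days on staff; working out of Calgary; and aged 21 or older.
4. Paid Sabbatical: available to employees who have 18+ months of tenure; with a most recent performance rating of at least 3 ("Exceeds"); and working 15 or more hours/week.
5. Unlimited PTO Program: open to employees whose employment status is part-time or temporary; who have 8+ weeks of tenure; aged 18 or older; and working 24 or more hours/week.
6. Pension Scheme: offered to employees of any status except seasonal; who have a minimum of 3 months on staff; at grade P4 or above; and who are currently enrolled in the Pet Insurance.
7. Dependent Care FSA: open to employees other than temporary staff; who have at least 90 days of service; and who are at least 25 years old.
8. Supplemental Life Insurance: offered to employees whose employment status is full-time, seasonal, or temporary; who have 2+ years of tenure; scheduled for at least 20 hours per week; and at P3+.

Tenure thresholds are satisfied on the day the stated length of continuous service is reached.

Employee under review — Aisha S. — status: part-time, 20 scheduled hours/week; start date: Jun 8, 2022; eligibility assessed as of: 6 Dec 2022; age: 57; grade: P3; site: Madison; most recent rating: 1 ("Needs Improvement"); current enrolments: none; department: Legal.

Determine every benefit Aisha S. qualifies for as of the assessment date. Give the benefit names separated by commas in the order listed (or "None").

Dependent Care FSA

Service from Jun 8, 2022 to 6 Dec 2022: 181 days.
Volunteer Time Off — service 181 days ≥ 90 days ✓; rating 1 < 2 ✗ → not eligible.
Pet Insurance — status part-time ✓ (not excluded); service 181 days ≥ 120 days ✓; rating 1 < 3 ✗ → not eligible.
Health Savings Account — status part-time ✓ (not excluded); service 181 days ≥ 120 days ✓; site Madison ✗ (not Calgary) → not eligible.
Paid Sabbatical — service 181 days < 18 months (≈540 days) ✗ → not eligible.
Unlimited PTO Program — status part-time ✓; service 181 days ≥ 8 weeks (≈56 days) ✓; age 57 ≥ 18 ✓; 20 hrs/wk < 24 ✗ → not eligible.
Pension Scheme — status part-time ✓ (not excluded); service 181 days ≥ 3 months (≈90 days) ✓; grade P3 < P4 ✗ → not eligible.
Dependent Care FSA — status part-time ✓ (not excluded); service 181 days ≥ 90 days ✓; age 57 ≥ 25 ✓ → eligible.
Supplemental Life Insurance — status part-time ✗ (requires full-time, seasonal, or temporary) → not eligible.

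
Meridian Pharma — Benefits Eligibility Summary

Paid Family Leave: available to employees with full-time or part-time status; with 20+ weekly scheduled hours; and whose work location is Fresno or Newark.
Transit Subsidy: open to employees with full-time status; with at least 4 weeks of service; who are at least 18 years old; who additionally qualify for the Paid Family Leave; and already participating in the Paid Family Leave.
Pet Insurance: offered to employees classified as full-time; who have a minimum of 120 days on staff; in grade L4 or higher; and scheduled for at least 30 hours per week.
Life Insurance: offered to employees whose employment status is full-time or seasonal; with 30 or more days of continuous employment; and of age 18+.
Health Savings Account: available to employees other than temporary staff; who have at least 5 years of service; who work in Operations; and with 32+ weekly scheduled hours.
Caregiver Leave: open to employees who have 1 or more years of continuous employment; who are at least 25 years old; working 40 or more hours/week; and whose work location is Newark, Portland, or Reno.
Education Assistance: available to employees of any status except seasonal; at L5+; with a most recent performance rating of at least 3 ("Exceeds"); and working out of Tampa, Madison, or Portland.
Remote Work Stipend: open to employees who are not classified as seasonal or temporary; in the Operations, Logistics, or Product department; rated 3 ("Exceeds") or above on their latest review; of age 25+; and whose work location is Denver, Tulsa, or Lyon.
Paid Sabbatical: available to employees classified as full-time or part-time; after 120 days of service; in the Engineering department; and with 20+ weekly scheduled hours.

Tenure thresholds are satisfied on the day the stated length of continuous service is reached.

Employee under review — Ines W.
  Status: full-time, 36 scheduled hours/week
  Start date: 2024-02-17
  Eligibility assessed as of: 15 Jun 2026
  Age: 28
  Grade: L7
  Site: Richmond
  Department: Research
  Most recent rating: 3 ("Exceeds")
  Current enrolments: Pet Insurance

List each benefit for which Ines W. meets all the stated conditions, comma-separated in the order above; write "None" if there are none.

Pet Insurance, Life Insurance

Service from 2024-02-17 to 15 Jun 2026: 849 days.
Paid Family Leave — status full-time ✓; 36 hrs/wk ≥ 20 ✓; site Richmond ✗ (not Fresno or Newark) → not eligible.
Transit Subsidy — status full-time ✓; service 849 days ≥ 4 weeks (≈28 days) ✓; age 28 ≥ 18 ✓; not eligible for Paid Family Leave ✗ → not eligible.
Pet Insurance — status full-time ✓; service 849 days ≥ 120 days ✓; grade L7 ≥ L4 ✓; 36 hrs/wk ≥ 30 ✓ → eligible.
Life Insurance — status full-time ✓; service 849 days ≥ 30 days ✓; age 28 ≥ 18 ✓ → eligible.
Health Savings Account — status full-time ✓ (not excluded); service 849 days < 5 years (≈1825 days) ✗ → not eligible.
Caregiver Leave — service 849 days ≥ 1 year (≈365 days) ✓; age 28 ≥ 25 ✓; 36 hrs/wk < 40 ✗ → not eligible.
Education Assistance — status full-time ✓ (not excluded); grade L7 ≥ L5 ✓; rating 3 ≥ 3 ✓; site Richmond ✗ (not Tampa, Madison, or Portland) → not eligible.
Remote Work Stipend — status full-time ✓ (not excluded); dept Research ✗ → not eligible.
Paid Sabbatical — status full-time ✓; service 849 days ≥ 120 days ✓; dept Research ✗ → not eligible.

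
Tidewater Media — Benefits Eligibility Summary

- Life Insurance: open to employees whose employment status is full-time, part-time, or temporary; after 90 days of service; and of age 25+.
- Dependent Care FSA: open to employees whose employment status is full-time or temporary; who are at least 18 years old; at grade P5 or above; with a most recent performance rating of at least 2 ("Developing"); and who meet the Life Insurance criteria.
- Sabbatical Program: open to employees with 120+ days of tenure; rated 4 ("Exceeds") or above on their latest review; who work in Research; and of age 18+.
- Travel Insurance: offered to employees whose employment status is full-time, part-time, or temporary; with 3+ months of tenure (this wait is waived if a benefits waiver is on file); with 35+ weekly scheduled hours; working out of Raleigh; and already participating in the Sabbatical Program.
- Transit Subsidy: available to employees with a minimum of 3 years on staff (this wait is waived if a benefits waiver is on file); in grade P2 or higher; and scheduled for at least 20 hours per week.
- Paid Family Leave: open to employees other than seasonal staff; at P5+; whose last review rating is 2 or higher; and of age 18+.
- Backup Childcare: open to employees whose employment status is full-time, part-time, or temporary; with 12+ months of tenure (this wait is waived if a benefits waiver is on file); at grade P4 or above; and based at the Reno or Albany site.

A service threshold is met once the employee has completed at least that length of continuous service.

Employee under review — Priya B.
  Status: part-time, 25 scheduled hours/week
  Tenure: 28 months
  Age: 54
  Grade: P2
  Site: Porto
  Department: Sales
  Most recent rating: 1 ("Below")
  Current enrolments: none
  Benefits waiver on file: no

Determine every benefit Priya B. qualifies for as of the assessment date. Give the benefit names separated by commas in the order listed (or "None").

Life Insurance

Life Insurance — status part-time ✓; service 28 months ≥ 90 days ✓; age 54 ≥ 25 ✓ → eligible.
Dependent Care FSA — status part-time ✗ (requires full-time or temporary) → not eligible.
Sabbatical Program — service 28 months ≥ 120 days ✓; rating 1 < 4 ✗ → not eligible.
Travel Insurance — status part-time ✓; no waiver, service 28 months ≥ 3 months ✓; 25 hrs/wk < 35 ✗ → not eligible.
Transit Subsidy — no waiver, service 28 months < 3 years (≈1095 days) ✗ → not eligible.
Paid Family Leave — status part-time ✓ (not excluded); grade P2 < P5 ✗ → not eligible.
Backup Childcare — status part-time ✓; no waiver, service 28 months ≥ 12 months ✓; grade P2 < P4 ✗ → not eligible.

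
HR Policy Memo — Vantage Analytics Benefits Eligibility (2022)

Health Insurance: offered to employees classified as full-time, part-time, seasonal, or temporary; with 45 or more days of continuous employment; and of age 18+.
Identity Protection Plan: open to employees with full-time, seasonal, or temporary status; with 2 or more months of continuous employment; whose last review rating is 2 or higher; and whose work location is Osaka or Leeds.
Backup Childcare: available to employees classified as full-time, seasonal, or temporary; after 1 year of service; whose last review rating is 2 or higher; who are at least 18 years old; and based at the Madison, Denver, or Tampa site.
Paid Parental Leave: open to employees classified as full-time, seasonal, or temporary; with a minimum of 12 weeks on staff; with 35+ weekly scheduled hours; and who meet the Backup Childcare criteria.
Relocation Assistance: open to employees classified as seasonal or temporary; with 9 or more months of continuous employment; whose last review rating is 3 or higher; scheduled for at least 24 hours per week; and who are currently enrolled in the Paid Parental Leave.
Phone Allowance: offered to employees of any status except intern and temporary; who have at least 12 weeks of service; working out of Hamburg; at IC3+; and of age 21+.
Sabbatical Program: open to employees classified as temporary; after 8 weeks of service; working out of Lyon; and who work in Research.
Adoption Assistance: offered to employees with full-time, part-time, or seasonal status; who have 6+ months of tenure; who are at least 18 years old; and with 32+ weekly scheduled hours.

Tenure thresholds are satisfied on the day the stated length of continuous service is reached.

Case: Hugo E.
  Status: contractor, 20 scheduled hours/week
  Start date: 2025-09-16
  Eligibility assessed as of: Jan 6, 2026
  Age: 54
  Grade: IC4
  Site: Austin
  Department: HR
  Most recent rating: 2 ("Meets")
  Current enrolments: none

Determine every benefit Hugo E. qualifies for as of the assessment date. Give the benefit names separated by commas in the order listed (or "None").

Service from 2025-09-16 to Jan 6, 2026: 112 days.
Health Insurance — status contractor ✗ (requires full-time, part-time, seasonal, or temporary) → not eligible.
Identity Protection Plan — status contractor ✗ (requires full-time, seasonal, or temporary) → not eligible.
Backup Childcare — status contractor ✗ (requires full-time, seasonal, or temporary) → not eligible.
Paid Parental Leave — status contractor ✗ (requires full-time, seasonal, or temporary) → not eligible.
Relocation Assistance — status contractor ✗ (requires seasonal or temporary) → not eligible.
Phone Allowance — status contractor ✓ (not excluded); service 112 days ≥ 12 weeks (≈84 days) ✓; site Austin ✗ (not Hamburg) → not eligible.
Sabbatical Program — status contractor ✗ (requires temporary) → not eligible.
Adoption Assistance — status contractor ✗ (requires full-time, part-time, or seasonal) → not eligible.

None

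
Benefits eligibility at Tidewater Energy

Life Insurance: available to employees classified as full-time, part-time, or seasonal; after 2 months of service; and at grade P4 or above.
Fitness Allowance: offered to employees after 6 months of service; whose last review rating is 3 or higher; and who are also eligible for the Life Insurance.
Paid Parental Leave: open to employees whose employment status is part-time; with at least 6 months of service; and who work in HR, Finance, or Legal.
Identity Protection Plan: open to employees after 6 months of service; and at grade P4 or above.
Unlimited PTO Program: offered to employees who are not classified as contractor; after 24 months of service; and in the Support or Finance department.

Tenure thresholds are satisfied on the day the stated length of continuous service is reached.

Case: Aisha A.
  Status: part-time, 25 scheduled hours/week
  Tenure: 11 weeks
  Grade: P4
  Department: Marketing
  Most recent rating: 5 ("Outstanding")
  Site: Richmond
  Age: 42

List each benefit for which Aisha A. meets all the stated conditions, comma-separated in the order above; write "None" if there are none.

Life Insurance — status part-time ✓; service 11 weeks ≥ 2 months (≈60 days) ✓; grade P4 ≥ P4 ✓ → eligible.
Fitness Allowance — service 11 weeks < 6 months (≈180 days) ✗ → not eligible.
Paid Parental Leave — status part-time ✓; service 11 weeks < 6 months (≈180 days) ✗ → not eligible.
Identity Protection Plan — service 11 weeks < 6 months (≈180 days) ✗ → not eligible.
Unlimited PTO Program — status part-time ✓ (not excluded); service 11 weeks < 24 months (≈720 days) ✗ → not eligible.

Life Insurance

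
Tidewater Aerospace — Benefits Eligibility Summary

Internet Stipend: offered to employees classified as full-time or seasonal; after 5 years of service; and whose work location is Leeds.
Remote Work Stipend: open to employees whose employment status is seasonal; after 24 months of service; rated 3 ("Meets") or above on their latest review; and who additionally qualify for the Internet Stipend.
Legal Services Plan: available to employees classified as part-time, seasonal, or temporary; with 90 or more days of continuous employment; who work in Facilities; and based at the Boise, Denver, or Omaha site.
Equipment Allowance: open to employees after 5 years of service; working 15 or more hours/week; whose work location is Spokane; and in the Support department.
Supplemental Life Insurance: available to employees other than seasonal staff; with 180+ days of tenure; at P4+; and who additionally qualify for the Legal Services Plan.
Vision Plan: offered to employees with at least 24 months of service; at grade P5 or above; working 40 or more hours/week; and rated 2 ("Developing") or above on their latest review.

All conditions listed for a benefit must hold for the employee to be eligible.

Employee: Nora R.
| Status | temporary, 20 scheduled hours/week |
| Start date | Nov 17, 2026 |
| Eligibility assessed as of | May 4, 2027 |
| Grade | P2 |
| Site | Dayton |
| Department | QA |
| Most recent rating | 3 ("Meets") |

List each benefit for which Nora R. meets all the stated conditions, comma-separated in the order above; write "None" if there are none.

Service from Nov 17, 2026 to May 4, 2027: 168 days.
Internet Stipend — status temporary ✗ (requires full-time or seasonal) → not eligible.
Remote Work Stipend — status temporary ✗ (requires seasonal) → not eligible.
Legal Services Plan — status temporary ✓; service 168 days ≥ 90 days ✓; dept QA ✗ → not eligible.
Equipment Allowance — service 168 days < 5 years (≈1825 days) ✗ → not eligible.
Supplemental Life Insurance — status temporary ✓ (not excluded); service 168 days < 180 days ✗ → not eligible.
Vision Plan — service 168 days < 24 months (≈720 days) ✗ → not eligible.

None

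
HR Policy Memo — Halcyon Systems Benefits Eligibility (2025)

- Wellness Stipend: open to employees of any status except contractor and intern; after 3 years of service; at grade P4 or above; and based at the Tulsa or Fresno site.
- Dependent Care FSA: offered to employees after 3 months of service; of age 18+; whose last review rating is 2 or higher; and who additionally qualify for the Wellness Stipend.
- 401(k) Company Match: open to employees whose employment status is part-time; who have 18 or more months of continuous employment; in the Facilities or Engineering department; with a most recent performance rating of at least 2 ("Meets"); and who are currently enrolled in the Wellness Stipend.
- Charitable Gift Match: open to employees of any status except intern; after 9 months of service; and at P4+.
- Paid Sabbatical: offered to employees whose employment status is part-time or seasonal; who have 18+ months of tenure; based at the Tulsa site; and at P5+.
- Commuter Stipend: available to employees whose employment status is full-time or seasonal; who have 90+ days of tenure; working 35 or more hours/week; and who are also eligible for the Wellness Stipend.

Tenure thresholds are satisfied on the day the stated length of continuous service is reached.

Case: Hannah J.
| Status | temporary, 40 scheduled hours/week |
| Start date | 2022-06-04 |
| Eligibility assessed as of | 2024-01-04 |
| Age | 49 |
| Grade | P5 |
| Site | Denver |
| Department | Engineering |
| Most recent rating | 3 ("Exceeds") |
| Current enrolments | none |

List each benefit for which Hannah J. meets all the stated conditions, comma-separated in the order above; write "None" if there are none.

Charitable Gift Match

Service from 2022-06-04 to 2024-01-04: 579 days.
Wellness Stipend — status temporary ✓ (not excluded); service 579 days < 3 years (≈1095 days) ✗ → not eligible.
Dependent Care FSA — service 579 days ≥ 3 months (≈90 days) ✓; age 49 ≥ 18 ✓; rating 3 ≥ 2 ✓; not eligible for Wellness Stipend ✗ → not eligible.
401(k) Company Match — status temporary ✗ (requires part-time) → not eligible.
Charitable Gift Match — status temporary ✓ (not excluded); service 579 days ≥ 9 months (≈270 days) ✓; grade P5 ≥ P4 ✓ → eligible.
Paid Sabbatical — status temporary ✗ (requires part-time or seasonal) → not eligible.
Commuter Stipend — status temporary ✗ (requires full-time or seasonal) → not eligible.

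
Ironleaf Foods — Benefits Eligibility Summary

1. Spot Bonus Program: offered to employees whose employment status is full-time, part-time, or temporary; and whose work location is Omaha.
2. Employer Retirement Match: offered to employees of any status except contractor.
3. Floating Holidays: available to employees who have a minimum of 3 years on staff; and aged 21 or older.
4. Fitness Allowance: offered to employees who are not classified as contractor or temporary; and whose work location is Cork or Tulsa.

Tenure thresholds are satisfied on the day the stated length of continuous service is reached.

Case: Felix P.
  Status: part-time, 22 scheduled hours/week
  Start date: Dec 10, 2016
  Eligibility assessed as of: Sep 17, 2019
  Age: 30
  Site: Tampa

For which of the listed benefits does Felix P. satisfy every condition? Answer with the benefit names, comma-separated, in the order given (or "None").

Service from Dec 10, 2016 to Sep 17, 2019: 1011 days.
Spot Bonus Program — status part-time ✓; site Tampa ✗ (not Omaha) → not eligible.
Employer Retirement Match — status part-time ✓ (not excluded) → eligible.
Floating Holidays — service 1011 days < 3 years (≈1095 days) ✗ → not eligible.
Fitness Allowance — status part-time ✓ (not excluded); site Tampa ✗ (not Cork or Tulsa) → not eligible.

Employer Retirement Match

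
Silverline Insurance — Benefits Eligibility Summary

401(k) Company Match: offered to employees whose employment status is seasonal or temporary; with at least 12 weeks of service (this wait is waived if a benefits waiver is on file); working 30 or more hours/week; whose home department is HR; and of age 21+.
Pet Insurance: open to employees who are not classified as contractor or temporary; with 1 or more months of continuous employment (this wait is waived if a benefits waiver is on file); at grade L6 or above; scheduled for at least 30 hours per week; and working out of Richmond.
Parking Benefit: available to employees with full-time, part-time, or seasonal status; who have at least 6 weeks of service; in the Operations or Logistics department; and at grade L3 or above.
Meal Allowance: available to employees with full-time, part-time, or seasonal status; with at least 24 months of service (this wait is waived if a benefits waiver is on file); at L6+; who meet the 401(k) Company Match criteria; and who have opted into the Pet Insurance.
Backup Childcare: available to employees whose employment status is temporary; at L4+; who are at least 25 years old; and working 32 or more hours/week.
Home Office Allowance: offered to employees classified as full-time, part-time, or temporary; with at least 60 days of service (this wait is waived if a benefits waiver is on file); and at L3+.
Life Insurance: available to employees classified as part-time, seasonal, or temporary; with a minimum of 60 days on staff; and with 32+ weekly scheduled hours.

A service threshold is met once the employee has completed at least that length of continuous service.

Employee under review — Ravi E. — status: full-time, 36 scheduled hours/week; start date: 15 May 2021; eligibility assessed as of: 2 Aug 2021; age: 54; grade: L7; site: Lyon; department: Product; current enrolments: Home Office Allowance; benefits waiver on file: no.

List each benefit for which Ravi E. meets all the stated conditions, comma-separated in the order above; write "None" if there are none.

Home Office Allowance

Service from 15 May 2021 to 2 Aug 2021: 79 days.
401(k) Company Match — status full-time ✗ (requires seasonal or temporary) → not eligible.
Pet Insurance — status full-time ✓ (not excluded); no waiver, service 79 days ≥ 1 month (≈30 days) ✓; grade L7 ≥ L6 ✓; 36 hrs/wk ≥ 30 ✓; site Lyon ✗ (not Richmond) → not eligible.
Parking Benefit — status full-time ✓; service 79 days ≥ 6 weeks (≈42 days) ✓; dept Product ✗ → not eligible.
Meal Allowance — status full-time ✓; no waiver, service 79 days < 24 months (≈720 days) ✗ → not eligible.
Backup Childcare — status full-time ✗ (requires temporary) → not eligible.
Home Office Allowance — status full-time ✓; no waiver, service 79 days ≥ 60 days ✓; grade L7 ≥ L3 ✓ → eligible.
Life Insurance — status full-time ✗ (requires part-time, seasonal, or temporary) → not eligible.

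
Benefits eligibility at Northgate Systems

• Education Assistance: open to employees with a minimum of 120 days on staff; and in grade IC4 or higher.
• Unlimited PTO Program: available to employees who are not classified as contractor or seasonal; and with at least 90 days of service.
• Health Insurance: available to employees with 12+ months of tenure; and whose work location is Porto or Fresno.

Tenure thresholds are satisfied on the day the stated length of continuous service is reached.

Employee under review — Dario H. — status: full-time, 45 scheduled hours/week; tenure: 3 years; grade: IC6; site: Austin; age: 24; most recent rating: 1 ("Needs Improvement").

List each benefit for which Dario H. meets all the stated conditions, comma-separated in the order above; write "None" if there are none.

Education Assistance — service 3 years ≥ 120 days ✓; grade IC6 ≥ IC4 ✓ → eligible.
Unlimited PTO Program — status full-time ✓ (not excluded); service 3 years ≥ 90 days ✓ → eligible.
Health Insurance — service 3 years ≥ 12 months (≈360 days) ✓; site Austin ✗ (not Porto or Fresno) → not eligible.

Education Assistance, Unlimited PTO Program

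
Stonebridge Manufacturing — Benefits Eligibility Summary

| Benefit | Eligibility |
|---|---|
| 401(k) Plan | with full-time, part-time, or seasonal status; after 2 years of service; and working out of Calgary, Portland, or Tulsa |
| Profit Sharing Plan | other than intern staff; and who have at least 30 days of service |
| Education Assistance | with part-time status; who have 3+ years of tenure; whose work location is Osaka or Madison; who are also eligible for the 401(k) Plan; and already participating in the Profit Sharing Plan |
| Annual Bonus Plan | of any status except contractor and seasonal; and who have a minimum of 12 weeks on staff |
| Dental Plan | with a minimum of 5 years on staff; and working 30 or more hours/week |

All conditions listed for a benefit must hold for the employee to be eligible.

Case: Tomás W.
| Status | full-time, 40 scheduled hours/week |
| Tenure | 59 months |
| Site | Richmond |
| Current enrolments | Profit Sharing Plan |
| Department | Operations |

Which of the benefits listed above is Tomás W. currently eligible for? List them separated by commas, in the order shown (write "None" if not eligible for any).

401(k) Plan — status full-time ✓; service 59 months ≥ 2 years (≈730 days) ✓; site Richmond ✗ (not Calgary, Portland, or Tulsa) → not eligible.
Profit Sharing Plan — status full-time ✓ (not excluded); service 59 months ≥ 30 days ✓ → eligible.
Education Assistance — status full-time ✗ (requires part-time) → not eligible.
Annual Bonus Plan — status full-time ✓ (not excluded); service 59 months ≥ 12 weeks (≈84 days) ✓ → eligible.
Dental Plan — service 59 months < 5 years (≈1825 days) ✗ → not eligible.

Profit Sharing Plan, Annual Bonus Plan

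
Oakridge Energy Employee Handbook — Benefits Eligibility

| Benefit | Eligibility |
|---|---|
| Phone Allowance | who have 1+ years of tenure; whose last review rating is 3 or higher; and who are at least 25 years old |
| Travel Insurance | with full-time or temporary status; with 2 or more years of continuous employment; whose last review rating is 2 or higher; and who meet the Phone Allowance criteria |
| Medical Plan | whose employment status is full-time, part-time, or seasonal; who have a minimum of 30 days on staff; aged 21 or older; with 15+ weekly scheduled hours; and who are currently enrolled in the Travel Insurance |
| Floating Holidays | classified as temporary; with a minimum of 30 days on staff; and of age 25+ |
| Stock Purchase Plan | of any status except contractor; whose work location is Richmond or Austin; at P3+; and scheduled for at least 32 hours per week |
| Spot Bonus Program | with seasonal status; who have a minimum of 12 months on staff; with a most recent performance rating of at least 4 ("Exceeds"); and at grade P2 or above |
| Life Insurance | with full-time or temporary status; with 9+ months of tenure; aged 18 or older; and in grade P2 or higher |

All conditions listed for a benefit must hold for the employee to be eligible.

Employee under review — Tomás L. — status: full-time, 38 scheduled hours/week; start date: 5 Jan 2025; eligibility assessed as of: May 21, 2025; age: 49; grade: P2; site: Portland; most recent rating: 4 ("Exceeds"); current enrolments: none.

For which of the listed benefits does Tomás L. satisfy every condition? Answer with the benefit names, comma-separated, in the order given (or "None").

None

Service from 5 Jan 2025 to May 21, 2025: 136 days.
Phone Allowance — service 136 days < 1 year (≈365 days) ✗ → not eligible.
Travel Insurance — status full-time ✓; service 136 days < 2 years (≈730 days) ✗ → not eligible.
Medical Plan — status full-time ✓; service 136 days ≥ 30 days ✓; age 49 ≥ 21 ✓; 38 hrs/wk ≥ 15 ✓; not enrolled in Travel Insurance ✗ → not eligible.
Floating Holidays — status full-time ✗ (requires temporary) → not eligible.
Stock Purchase Plan — status full-time ✓ (not excluded); site Portland ✗ (not Richmond or Austin) → not eligible.
Spot Bonus Program — status full-time ✗ (requires seasonal) → not eligible.
Life Insurance — status full-time ✓; service 136 days < 9 months (≈270 days) ✗ → not eligible.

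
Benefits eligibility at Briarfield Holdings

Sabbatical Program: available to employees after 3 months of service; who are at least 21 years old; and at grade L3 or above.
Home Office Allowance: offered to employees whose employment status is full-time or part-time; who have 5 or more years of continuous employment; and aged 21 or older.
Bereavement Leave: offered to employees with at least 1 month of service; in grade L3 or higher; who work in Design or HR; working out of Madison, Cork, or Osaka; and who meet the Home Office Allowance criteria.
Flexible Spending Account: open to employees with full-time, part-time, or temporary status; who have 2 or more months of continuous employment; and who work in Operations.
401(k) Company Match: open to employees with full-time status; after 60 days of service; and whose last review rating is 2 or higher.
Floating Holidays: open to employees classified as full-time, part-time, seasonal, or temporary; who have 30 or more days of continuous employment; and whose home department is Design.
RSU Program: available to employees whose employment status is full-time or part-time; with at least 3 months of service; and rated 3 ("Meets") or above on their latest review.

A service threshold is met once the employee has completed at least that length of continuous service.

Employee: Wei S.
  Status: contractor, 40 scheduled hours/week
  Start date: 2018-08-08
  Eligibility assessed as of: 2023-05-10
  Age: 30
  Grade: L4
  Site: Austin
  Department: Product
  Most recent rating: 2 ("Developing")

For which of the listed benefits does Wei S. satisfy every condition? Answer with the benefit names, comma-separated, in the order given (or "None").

Sabbatical Program

Service from 2018-08-08 to 2023-05-10: 1736 days.
Sabbatical Program — service 1736 days ≥ 3 months (≈90 days) ✓; age 30 ≥ 21 ✓; grade L4 ≥ L3 ✓ → eligible.
Home Office Allowance — status contractor ✗ (requires full-time or part-time) → not eligible.
Bereavement Leave — service 1736 days ≥ 1 month (≈30 days) ✓; grade L4 ≥ L3 ✓; dept Product ✗ → not eligible.
Flexible Spending Account — status contractor ✗ (requires full-time, part-time, or temporary) → not eligible.
401(k) Company Match — status contractor ✗ (requires full-time) → not eligible.
Floating Holidays — status contractor ✗ (requires full-time, part-time, seasonal, or temporary) → not eligible.
RSU Program — status contractor ✗ (requires full-time or part-time) → not eligible.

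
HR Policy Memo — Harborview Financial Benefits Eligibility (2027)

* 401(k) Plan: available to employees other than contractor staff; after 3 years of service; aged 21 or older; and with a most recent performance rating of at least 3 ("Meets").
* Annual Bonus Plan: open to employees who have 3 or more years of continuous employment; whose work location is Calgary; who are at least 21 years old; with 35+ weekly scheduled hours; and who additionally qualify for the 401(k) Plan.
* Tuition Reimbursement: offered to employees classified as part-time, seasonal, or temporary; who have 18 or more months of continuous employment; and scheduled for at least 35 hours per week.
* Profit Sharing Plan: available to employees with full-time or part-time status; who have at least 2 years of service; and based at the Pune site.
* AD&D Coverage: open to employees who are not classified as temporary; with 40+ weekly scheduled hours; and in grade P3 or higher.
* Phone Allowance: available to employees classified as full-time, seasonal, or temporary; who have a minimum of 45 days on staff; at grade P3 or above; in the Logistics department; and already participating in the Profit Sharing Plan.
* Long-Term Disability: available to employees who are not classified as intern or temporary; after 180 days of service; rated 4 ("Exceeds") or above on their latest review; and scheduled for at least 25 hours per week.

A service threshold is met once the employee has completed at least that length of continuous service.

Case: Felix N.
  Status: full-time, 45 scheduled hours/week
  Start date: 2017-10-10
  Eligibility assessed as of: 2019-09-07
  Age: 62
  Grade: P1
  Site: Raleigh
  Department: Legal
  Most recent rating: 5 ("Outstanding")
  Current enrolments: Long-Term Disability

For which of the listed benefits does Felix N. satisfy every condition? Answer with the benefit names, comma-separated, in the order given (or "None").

Long-Term Disability

Service from 2017-10-10 to 2019-09-07: 697 days.
401(k) Plan — status full-time ✓ (not excluded); service 697 days < 3 years (≈1095 days) ✗ → not eligible.
Annual Bonus Plan — service 697 days < 3 years (≈1095 days) ✗ → not eligible.
Tuition Reimbursement — status full-time ✗ (requires part-time, seasonal, or temporary) → not eligible.
Profit Sharing Plan — status full-time ✓; service 697 days < 2 years (≈730 days) ✗ → not eligible.
AD&D Coverage — status full-time ✓ (not excluded); 45 hrs/wk ≥ 40 ✓; grade P1 < P3 ✗ → not eligible.
Phone Allowance — status full-time ✓; service 697 days ≥ 45 days ✓; grade P1 < P3 ✗ → not eligible.
Long-Term Disability — status full-time ✓ (not excluded); service 697 days ≥ 180 days ✓; rating 5 ≥ 4 ✓; 45 hrs/wk ≥ 25 ✓ → eligible.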